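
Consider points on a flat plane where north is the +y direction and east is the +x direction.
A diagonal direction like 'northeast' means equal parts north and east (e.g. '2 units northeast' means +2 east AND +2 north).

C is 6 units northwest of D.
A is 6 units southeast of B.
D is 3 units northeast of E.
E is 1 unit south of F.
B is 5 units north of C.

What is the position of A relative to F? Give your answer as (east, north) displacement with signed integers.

Answer: A is at (east=3, north=7) relative to F.

Derivation:
Place F at the origin (east=0, north=0).
  E is 1 unit south of F: delta (east=+0, north=-1); E at (east=0, north=-1).
  D is 3 units northeast of E: delta (east=+3, north=+3); D at (east=3, north=2).
  C is 6 units northwest of D: delta (east=-6, north=+6); C at (east=-3, north=8).
  B is 5 units north of C: delta (east=+0, north=+5); B at (east=-3, north=13).
  A is 6 units southeast of B: delta (east=+6, north=-6); A at (east=3, north=7).
Therefore A relative to F: (east=3, north=7).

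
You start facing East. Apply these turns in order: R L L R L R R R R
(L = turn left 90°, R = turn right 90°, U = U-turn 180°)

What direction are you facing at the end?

Answer: Final heading: North

Derivation:
Start: East
  R (right (90° clockwise)) -> South
  L (left (90° counter-clockwise)) -> East
  L (left (90° counter-clockwise)) -> North
  R (right (90° clockwise)) -> East
  L (left (90° counter-clockwise)) -> North
  R (right (90° clockwise)) -> East
  R (right (90° clockwise)) -> South
  R (right (90° clockwise)) -> West
  R (right (90° clockwise)) -> North
Final: North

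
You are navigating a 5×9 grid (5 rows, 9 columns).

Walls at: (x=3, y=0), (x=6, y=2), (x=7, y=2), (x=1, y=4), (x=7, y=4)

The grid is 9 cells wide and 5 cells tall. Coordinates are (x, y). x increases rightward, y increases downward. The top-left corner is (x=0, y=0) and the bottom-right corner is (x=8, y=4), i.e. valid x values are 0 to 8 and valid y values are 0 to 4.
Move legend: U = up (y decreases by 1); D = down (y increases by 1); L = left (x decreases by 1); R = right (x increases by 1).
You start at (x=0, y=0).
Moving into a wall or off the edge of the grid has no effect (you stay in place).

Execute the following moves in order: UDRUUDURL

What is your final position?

Answer: Final position: (x=1, y=0)

Derivation:
Start: (x=0, y=0)
  U (up): blocked, stay at (x=0, y=0)
  D (down): (x=0, y=0) -> (x=0, y=1)
  R (right): (x=0, y=1) -> (x=1, y=1)
  U (up): (x=1, y=1) -> (x=1, y=0)
  U (up): blocked, stay at (x=1, y=0)
  D (down): (x=1, y=0) -> (x=1, y=1)
  U (up): (x=1, y=1) -> (x=1, y=0)
  R (right): (x=1, y=0) -> (x=2, y=0)
  L (left): (x=2, y=0) -> (x=1, y=0)
Final: (x=1, y=0)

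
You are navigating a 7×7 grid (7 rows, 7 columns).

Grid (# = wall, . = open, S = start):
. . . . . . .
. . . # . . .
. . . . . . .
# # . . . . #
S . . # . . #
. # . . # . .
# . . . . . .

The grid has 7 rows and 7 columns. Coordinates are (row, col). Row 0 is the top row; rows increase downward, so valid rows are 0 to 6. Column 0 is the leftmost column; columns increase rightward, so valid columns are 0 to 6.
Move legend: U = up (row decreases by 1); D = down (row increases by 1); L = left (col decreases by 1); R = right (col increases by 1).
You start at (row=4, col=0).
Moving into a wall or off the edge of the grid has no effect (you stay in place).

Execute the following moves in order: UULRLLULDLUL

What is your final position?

Answer: Final position: (row=4, col=0)

Derivation:
Start: (row=4, col=0)
  U (up): blocked, stay at (row=4, col=0)
  U (up): blocked, stay at (row=4, col=0)
  L (left): blocked, stay at (row=4, col=0)
  R (right): (row=4, col=0) -> (row=4, col=1)
  L (left): (row=4, col=1) -> (row=4, col=0)
  L (left): blocked, stay at (row=4, col=0)
  U (up): blocked, stay at (row=4, col=0)
  L (left): blocked, stay at (row=4, col=0)
  D (down): (row=4, col=0) -> (row=5, col=0)
  L (left): blocked, stay at (row=5, col=0)
  U (up): (row=5, col=0) -> (row=4, col=0)
  L (left): blocked, stay at (row=4, col=0)
Final: (row=4, col=0)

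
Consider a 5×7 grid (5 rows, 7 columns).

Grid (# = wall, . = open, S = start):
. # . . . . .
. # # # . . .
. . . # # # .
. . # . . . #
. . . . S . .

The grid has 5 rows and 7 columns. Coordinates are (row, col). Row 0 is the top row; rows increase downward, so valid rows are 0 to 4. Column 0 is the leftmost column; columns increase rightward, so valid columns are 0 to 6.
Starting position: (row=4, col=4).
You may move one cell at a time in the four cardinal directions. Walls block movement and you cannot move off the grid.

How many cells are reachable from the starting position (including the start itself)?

Answer: Reachable cells: 17

Derivation:
BFS flood-fill from (row=4, col=4):
  Distance 0: (row=4, col=4)
  Distance 1: (row=3, col=4), (row=4, col=3), (row=4, col=5)
  Distance 2: (row=3, col=3), (row=3, col=5), (row=4, col=2), (row=4, col=6)
  Distance 3: (row=4, col=1)
  Distance 4: (row=3, col=1), (row=4, col=0)
  Distance 5: (row=2, col=1), (row=3, col=0)
  Distance 6: (row=2, col=0), (row=2, col=2)
  Distance 7: (row=1, col=0)
  Distance 8: (row=0, col=0)
Total reachable: 17 (grid has 26 open cells total)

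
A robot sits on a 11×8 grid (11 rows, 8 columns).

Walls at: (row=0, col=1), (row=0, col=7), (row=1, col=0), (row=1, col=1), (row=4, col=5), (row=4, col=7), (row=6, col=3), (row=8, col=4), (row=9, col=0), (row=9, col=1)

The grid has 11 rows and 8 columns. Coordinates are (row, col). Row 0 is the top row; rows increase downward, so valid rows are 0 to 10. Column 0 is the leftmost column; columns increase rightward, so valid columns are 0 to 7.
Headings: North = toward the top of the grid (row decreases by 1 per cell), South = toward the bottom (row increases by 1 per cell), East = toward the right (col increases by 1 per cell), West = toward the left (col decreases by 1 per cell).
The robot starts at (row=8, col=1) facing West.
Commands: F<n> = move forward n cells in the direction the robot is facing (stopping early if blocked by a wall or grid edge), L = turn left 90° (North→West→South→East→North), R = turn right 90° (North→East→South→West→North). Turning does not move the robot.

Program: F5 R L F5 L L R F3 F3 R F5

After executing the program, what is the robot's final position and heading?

Answer: Final position: (row=8, col=0), facing West

Derivation:
Start: (row=8, col=1), facing West
  F5: move forward 1/5 (blocked), now at (row=8, col=0)
  R: turn right, now facing North
  L: turn left, now facing West
  F5: move forward 0/5 (blocked), now at (row=8, col=0)
  L: turn left, now facing South
  L: turn left, now facing East
  R: turn right, now facing South
  F3: move forward 0/3 (blocked), now at (row=8, col=0)
  F3: move forward 0/3 (blocked), now at (row=8, col=0)
  R: turn right, now facing West
  F5: move forward 0/5 (blocked), now at (row=8, col=0)
Final: (row=8, col=0), facing West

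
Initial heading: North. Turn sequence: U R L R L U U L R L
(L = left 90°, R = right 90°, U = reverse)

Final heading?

Start: North
  U (U-turn (180°)) -> South
  R (right (90° clockwise)) -> West
  L (left (90° counter-clockwise)) -> South
  R (right (90° clockwise)) -> West
  L (left (90° counter-clockwise)) -> South
  U (U-turn (180°)) -> North
  U (U-turn (180°)) -> South
  L (left (90° counter-clockwise)) -> East
  R (right (90° clockwise)) -> South
  L (left (90° counter-clockwise)) -> East
Final: East

Answer: Final heading: East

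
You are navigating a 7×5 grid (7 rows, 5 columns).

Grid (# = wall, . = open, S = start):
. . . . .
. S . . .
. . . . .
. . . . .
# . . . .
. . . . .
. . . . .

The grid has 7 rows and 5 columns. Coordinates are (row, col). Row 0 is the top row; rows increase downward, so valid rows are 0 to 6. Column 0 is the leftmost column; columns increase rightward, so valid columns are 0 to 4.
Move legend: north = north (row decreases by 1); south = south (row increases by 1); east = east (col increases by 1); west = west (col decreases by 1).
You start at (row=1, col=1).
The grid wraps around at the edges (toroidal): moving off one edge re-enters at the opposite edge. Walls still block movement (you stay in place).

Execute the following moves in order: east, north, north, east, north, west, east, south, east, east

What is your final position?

Start: (row=1, col=1)
  east (east): (row=1, col=1) -> (row=1, col=2)
  north (north): (row=1, col=2) -> (row=0, col=2)
  north (north): (row=0, col=2) -> (row=6, col=2)
  east (east): (row=6, col=2) -> (row=6, col=3)
  north (north): (row=6, col=3) -> (row=5, col=3)
  west (west): (row=5, col=3) -> (row=5, col=2)
  east (east): (row=5, col=2) -> (row=5, col=3)
  south (south): (row=5, col=3) -> (row=6, col=3)
  east (east): (row=6, col=3) -> (row=6, col=4)
  east (east): (row=6, col=4) -> (row=6, col=0)
Final: (row=6, col=0)

Answer: Final position: (row=6, col=0)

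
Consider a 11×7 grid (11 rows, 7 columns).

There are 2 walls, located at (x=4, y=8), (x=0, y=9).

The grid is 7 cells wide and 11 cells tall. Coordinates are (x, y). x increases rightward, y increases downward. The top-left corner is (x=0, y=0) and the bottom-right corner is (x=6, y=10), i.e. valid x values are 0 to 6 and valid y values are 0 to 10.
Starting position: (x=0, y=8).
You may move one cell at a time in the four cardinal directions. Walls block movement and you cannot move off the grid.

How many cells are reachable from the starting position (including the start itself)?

Answer: Reachable cells: 75

Derivation:
BFS flood-fill from (x=0, y=8):
  Distance 0: (x=0, y=8)
  Distance 1: (x=0, y=7), (x=1, y=8)
  Distance 2: (x=0, y=6), (x=1, y=7), (x=2, y=8), (x=1, y=9)
  Distance 3: (x=0, y=5), (x=1, y=6), (x=2, y=7), (x=3, y=8), (x=2, y=9), (x=1, y=10)
  Distance 4: (x=0, y=4), (x=1, y=5), (x=2, y=6), (x=3, y=7), (x=3, y=9), (x=0, y=10), (x=2, y=10)
  Distance 5: (x=0, y=3), (x=1, y=4), (x=2, y=5), (x=3, y=6), (x=4, y=7), (x=4, y=9), (x=3, y=10)
  Distance 6: (x=0, y=2), (x=1, y=3), (x=2, y=4), (x=3, y=5), (x=4, y=6), (x=5, y=7), (x=5, y=9), (x=4, y=10)
  Distance 7: (x=0, y=1), (x=1, y=2), (x=2, y=3), (x=3, y=4), (x=4, y=5), (x=5, y=6), (x=6, y=7), (x=5, y=8), (x=6, y=9), (x=5, y=10)
  Distance 8: (x=0, y=0), (x=1, y=1), (x=2, y=2), (x=3, y=3), (x=4, y=4), (x=5, y=5), (x=6, y=6), (x=6, y=8), (x=6, y=10)
  Distance 9: (x=1, y=0), (x=2, y=1), (x=3, y=2), (x=4, y=3), (x=5, y=4), (x=6, y=5)
  Distance 10: (x=2, y=0), (x=3, y=1), (x=4, y=2), (x=5, y=3), (x=6, y=4)
  Distance 11: (x=3, y=0), (x=4, y=1), (x=5, y=2), (x=6, y=3)
  Distance 12: (x=4, y=0), (x=5, y=1), (x=6, y=2)
  Distance 13: (x=5, y=0), (x=6, y=1)
  Distance 14: (x=6, y=0)
Total reachable: 75 (grid has 75 open cells total)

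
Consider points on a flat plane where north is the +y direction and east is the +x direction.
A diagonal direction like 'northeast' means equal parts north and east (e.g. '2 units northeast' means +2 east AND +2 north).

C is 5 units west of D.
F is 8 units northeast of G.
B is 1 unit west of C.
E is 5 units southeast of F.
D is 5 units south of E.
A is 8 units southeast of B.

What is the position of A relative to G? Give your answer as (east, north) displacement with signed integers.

Answer: A is at (east=15, north=-10) relative to G.

Derivation:
Place G at the origin (east=0, north=0).
  F is 8 units northeast of G: delta (east=+8, north=+8); F at (east=8, north=8).
  E is 5 units southeast of F: delta (east=+5, north=-5); E at (east=13, north=3).
  D is 5 units south of E: delta (east=+0, north=-5); D at (east=13, north=-2).
  C is 5 units west of D: delta (east=-5, north=+0); C at (east=8, north=-2).
  B is 1 unit west of C: delta (east=-1, north=+0); B at (east=7, north=-2).
  A is 8 units southeast of B: delta (east=+8, north=-8); A at (east=15, north=-10).
Therefore A relative to G: (east=15, north=-10).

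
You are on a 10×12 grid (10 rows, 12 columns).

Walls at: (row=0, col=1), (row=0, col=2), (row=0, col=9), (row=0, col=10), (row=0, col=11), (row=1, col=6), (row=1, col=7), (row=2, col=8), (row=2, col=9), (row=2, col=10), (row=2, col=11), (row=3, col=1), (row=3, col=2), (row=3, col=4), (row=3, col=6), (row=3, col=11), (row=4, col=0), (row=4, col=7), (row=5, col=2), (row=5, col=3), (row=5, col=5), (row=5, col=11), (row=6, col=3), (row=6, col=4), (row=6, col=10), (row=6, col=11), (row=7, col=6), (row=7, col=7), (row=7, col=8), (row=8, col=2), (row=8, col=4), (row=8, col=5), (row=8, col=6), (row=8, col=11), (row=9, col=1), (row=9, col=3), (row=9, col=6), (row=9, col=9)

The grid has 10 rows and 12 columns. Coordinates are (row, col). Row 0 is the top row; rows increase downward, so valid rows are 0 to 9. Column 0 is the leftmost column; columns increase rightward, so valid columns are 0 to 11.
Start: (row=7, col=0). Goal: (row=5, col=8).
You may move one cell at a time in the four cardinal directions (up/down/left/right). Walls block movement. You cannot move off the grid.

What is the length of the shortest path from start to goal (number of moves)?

BFS from (row=7, col=0) until reaching (row=5, col=8):
  Distance 0: (row=7, col=0)
  Distance 1: (row=6, col=0), (row=7, col=1), (row=8, col=0)
  Distance 2: (row=5, col=0), (row=6, col=1), (row=7, col=2), (row=8, col=1), (row=9, col=0)
  Distance 3: (row=5, col=1), (row=6, col=2), (row=7, col=3)
  Distance 4: (row=4, col=1), (row=7, col=4), (row=8, col=3)
  Distance 5: (row=4, col=2), (row=7, col=5)
  Distance 6: (row=4, col=3), (row=6, col=5)
  Distance 7: (row=3, col=3), (row=4, col=4), (row=6, col=6)
  Distance 8: (row=2, col=3), (row=4, col=5), (row=5, col=4), (row=5, col=6), (row=6, col=7)
  Distance 9: (row=1, col=3), (row=2, col=2), (row=2, col=4), (row=3, col=5), (row=4, col=6), (row=5, col=7), (row=6, col=8)
  Distance 10: (row=0, col=3), (row=1, col=2), (row=1, col=4), (row=2, col=1), (row=2, col=5), (row=5, col=8), (row=6, col=9)  <- goal reached here
One shortest path (10 moves): (row=7, col=0) -> (row=7, col=1) -> (row=7, col=2) -> (row=7, col=3) -> (row=7, col=4) -> (row=7, col=5) -> (row=6, col=5) -> (row=6, col=6) -> (row=6, col=7) -> (row=6, col=8) -> (row=5, col=8)

Answer: Shortest path length: 10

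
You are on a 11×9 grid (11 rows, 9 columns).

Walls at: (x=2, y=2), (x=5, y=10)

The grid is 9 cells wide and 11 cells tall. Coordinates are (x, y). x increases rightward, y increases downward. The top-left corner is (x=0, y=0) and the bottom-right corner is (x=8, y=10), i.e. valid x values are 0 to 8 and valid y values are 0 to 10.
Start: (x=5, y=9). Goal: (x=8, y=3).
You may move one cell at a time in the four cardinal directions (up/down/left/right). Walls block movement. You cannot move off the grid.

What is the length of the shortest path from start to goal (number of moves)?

BFS from (x=5, y=9) until reaching (x=8, y=3):
  Distance 0: (x=5, y=9)
  Distance 1: (x=5, y=8), (x=4, y=9), (x=6, y=9)
  Distance 2: (x=5, y=7), (x=4, y=8), (x=6, y=8), (x=3, y=9), (x=7, y=9), (x=4, y=10), (x=6, y=10)
  Distance 3: (x=5, y=6), (x=4, y=7), (x=6, y=7), (x=3, y=8), (x=7, y=8), (x=2, y=9), (x=8, y=9), (x=3, y=10), (x=7, y=10)
  Distance 4: (x=5, y=5), (x=4, y=6), (x=6, y=6), (x=3, y=7), (x=7, y=7), (x=2, y=8), (x=8, y=8), (x=1, y=9), (x=2, y=10), (x=8, y=10)
  Distance 5: (x=5, y=4), (x=4, y=5), (x=6, y=5), (x=3, y=6), (x=7, y=6), (x=2, y=7), (x=8, y=7), (x=1, y=8), (x=0, y=9), (x=1, y=10)
  Distance 6: (x=5, y=3), (x=4, y=4), (x=6, y=4), (x=3, y=5), (x=7, y=5), (x=2, y=6), (x=8, y=6), (x=1, y=7), (x=0, y=8), (x=0, y=10)
  Distance 7: (x=5, y=2), (x=4, y=3), (x=6, y=3), (x=3, y=4), (x=7, y=4), (x=2, y=5), (x=8, y=5), (x=1, y=6), (x=0, y=7)
  Distance 8: (x=5, y=1), (x=4, y=2), (x=6, y=2), (x=3, y=3), (x=7, y=3), (x=2, y=4), (x=8, y=4), (x=1, y=5), (x=0, y=6)
  Distance 9: (x=5, y=0), (x=4, y=1), (x=6, y=1), (x=3, y=2), (x=7, y=2), (x=2, y=3), (x=8, y=3), (x=1, y=4), (x=0, y=5)  <- goal reached here
One shortest path (9 moves): (x=5, y=9) -> (x=6, y=9) -> (x=7, y=9) -> (x=8, y=9) -> (x=8, y=8) -> (x=8, y=7) -> (x=8, y=6) -> (x=8, y=5) -> (x=8, y=4) -> (x=8, y=3)

Answer: Shortest path length: 9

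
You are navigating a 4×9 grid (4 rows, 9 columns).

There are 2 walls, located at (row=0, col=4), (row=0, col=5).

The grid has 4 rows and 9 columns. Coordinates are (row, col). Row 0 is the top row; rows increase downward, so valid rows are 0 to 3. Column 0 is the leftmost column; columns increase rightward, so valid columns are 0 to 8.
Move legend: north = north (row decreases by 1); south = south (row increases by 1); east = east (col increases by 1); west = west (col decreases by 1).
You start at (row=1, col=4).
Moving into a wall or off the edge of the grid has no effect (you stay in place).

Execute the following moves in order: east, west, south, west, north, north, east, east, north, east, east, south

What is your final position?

Answer: Final position: (row=1, col=3)

Derivation:
Start: (row=1, col=4)
  east (east): (row=1, col=4) -> (row=1, col=5)
  west (west): (row=1, col=5) -> (row=1, col=4)
  south (south): (row=1, col=4) -> (row=2, col=4)
  west (west): (row=2, col=4) -> (row=2, col=3)
  north (north): (row=2, col=3) -> (row=1, col=3)
  north (north): (row=1, col=3) -> (row=0, col=3)
  east (east): blocked, stay at (row=0, col=3)
  east (east): blocked, stay at (row=0, col=3)
  north (north): blocked, stay at (row=0, col=3)
  east (east): blocked, stay at (row=0, col=3)
  east (east): blocked, stay at (row=0, col=3)
  south (south): (row=0, col=3) -> (row=1, col=3)
Final: (row=1, col=3)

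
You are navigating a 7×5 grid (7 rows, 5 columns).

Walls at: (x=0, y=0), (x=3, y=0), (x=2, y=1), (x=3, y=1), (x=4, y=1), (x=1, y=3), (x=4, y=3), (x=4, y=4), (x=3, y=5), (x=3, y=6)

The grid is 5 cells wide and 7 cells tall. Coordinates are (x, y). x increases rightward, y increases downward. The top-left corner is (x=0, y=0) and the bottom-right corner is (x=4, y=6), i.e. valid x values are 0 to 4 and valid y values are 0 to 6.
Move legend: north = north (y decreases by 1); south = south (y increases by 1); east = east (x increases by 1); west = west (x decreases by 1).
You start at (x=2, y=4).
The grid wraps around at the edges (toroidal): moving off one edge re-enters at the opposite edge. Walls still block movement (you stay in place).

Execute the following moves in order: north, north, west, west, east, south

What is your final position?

Answer: Final position: (x=1, y=2)

Derivation:
Start: (x=2, y=4)
  north (north): (x=2, y=4) -> (x=2, y=3)
  north (north): (x=2, y=3) -> (x=2, y=2)
  west (west): (x=2, y=2) -> (x=1, y=2)
  west (west): (x=1, y=2) -> (x=0, y=2)
  east (east): (x=0, y=2) -> (x=1, y=2)
  south (south): blocked, stay at (x=1, y=2)
Final: (x=1, y=2)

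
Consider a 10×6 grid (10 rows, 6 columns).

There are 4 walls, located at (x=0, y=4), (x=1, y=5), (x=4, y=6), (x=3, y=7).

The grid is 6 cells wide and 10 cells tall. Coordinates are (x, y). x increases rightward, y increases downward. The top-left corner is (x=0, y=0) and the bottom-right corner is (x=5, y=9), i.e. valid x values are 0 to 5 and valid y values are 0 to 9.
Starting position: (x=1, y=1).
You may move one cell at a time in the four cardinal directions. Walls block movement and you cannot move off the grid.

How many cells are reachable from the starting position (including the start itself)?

BFS flood-fill from (x=1, y=1):
  Distance 0: (x=1, y=1)
  Distance 1: (x=1, y=0), (x=0, y=1), (x=2, y=1), (x=1, y=2)
  Distance 2: (x=0, y=0), (x=2, y=0), (x=3, y=1), (x=0, y=2), (x=2, y=2), (x=1, y=3)
  Distance 3: (x=3, y=0), (x=4, y=1), (x=3, y=2), (x=0, y=3), (x=2, y=3), (x=1, y=4)
  Distance 4: (x=4, y=0), (x=5, y=1), (x=4, y=2), (x=3, y=3), (x=2, y=4)
  Distance 5: (x=5, y=0), (x=5, y=2), (x=4, y=3), (x=3, y=4), (x=2, y=5)
  Distance 6: (x=5, y=3), (x=4, y=4), (x=3, y=5), (x=2, y=6)
  Distance 7: (x=5, y=4), (x=4, y=5), (x=1, y=6), (x=3, y=6), (x=2, y=7)
  Distance 8: (x=5, y=5), (x=0, y=6), (x=1, y=7), (x=2, y=8)
  Distance 9: (x=0, y=5), (x=5, y=6), (x=0, y=7), (x=1, y=8), (x=3, y=8), (x=2, y=9)
  Distance 10: (x=5, y=7), (x=0, y=8), (x=4, y=8), (x=1, y=9), (x=3, y=9)
  Distance 11: (x=4, y=7), (x=5, y=8), (x=0, y=9), (x=4, y=9)
  Distance 12: (x=5, y=9)
Total reachable: 56 (grid has 56 open cells total)

Answer: Reachable cells: 56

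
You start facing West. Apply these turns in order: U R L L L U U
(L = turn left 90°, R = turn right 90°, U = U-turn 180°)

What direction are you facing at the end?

Answer: Final heading: West

Derivation:
Start: West
  U (U-turn (180°)) -> East
  R (right (90° clockwise)) -> South
  L (left (90° counter-clockwise)) -> East
  L (left (90° counter-clockwise)) -> North
  L (left (90° counter-clockwise)) -> West
  U (U-turn (180°)) -> East
  U (U-turn (180°)) -> West
Final: West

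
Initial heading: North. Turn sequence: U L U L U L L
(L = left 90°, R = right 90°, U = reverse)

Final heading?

Start: North
  U (U-turn (180°)) -> South
  L (left (90° counter-clockwise)) -> East
  U (U-turn (180°)) -> West
  L (left (90° counter-clockwise)) -> South
  U (U-turn (180°)) -> North
  L (left (90° counter-clockwise)) -> West
  L (left (90° counter-clockwise)) -> South
Final: South

Answer: Final heading: South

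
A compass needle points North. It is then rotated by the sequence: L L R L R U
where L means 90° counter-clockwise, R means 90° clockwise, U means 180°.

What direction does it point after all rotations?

Answer: Final heading: East

Derivation:
Start: North
  L (left (90° counter-clockwise)) -> West
  L (left (90° counter-clockwise)) -> South
  R (right (90° clockwise)) -> West
  L (left (90° counter-clockwise)) -> South
  R (right (90° clockwise)) -> West
  U (U-turn (180°)) -> East
Final: East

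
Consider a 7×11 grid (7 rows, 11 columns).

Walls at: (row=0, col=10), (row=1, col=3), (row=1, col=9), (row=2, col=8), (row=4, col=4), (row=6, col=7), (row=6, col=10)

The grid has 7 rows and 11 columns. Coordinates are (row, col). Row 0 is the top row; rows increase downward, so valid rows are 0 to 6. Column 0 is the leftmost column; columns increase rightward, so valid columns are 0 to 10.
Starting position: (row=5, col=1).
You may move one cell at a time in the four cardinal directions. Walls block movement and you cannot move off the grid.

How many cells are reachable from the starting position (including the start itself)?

Answer: Reachable cells: 70

Derivation:
BFS flood-fill from (row=5, col=1):
  Distance 0: (row=5, col=1)
  Distance 1: (row=4, col=1), (row=5, col=0), (row=5, col=2), (row=6, col=1)
  Distance 2: (row=3, col=1), (row=4, col=0), (row=4, col=2), (row=5, col=3), (row=6, col=0), (row=6, col=2)
  Distance 3: (row=2, col=1), (row=3, col=0), (row=3, col=2), (row=4, col=3), (row=5, col=4), (row=6, col=3)
  Distance 4: (row=1, col=1), (row=2, col=0), (row=2, col=2), (row=3, col=3), (row=5, col=5), (row=6, col=4)
  Distance 5: (row=0, col=1), (row=1, col=0), (row=1, col=2), (row=2, col=3), (row=3, col=4), (row=4, col=5), (row=5, col=6), (row=6, col=5)
  Distance 6: (row=0, col=0), (row=0, col=2), (row=2, col=4), (row=3, col=5), (row=4, col=6), (row=5, col=7), (row=6, col=6)
  Distance 7: (row=0, col=3), (row=1, col=4), (row=2, col=5), (row=3, col=6), (row=4, col=7), (row=5, col=8)
  Distance 8: (row=0, col=4), (row=1, col=5), (row=2, col=6), (row=3, col=7), (row=4, col=8), (row=5, col=9), (row=6, col=8)
  Distance 9: (row=0, col=5), (row=1, col=6), (row=2, col=7), (row=3, col=8), (row=4, col=9), (row=5, col=10), (row=6, col=9)
  Distance 10: (row=0, col=6), (row=1, col=7), (row=3, col=9), (row=4, col=10)
  Distance 11: (row=0, col=7), (row=1, col=8), (row=2, col=9), (row=3, col=10)
  Distance 12: (row=0, col=8), (row=2, col=10)
  Distance 13: (row=0, col=9), (row=1, col=10)
Total reachable: 70 (grid has 70 open cells total)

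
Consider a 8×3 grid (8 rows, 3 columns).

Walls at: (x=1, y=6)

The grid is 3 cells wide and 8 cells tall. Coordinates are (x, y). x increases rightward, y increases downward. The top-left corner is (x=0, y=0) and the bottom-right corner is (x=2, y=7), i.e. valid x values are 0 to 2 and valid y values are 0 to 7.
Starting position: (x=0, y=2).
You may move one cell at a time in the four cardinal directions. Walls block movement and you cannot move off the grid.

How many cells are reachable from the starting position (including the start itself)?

Answer: Reachable cells: 23

Derivation:
BFS flood-fill from (x=0, y=2):
  Distance 0: (x=0, y=2)
  Distance 1: (x=0, y=1), (x=1, y=2), (x=0, y=3)
  Distance 2: (x=0, y=0), (x=1, y=1), (x=2, y=2), (x=1, y=3), (x=0, y=4)
  Distance 3: (x=1, y=0), (x=2, y=1), (x=2, y=3), (x=1, y=4), (x=0, y=5)
  Distance 4: (x=2, y=0), (x=2, y=4), (x=1, y=5), (x=0, y=6)
  Distance 5: (x=2, y=5), (x=0, y=7)
  Distance 6: (x=2, y=6), (x=1, y=7)
  Distance 7: (x=2, y=7)
Total reachable: 23 (grid has 23 open cells total)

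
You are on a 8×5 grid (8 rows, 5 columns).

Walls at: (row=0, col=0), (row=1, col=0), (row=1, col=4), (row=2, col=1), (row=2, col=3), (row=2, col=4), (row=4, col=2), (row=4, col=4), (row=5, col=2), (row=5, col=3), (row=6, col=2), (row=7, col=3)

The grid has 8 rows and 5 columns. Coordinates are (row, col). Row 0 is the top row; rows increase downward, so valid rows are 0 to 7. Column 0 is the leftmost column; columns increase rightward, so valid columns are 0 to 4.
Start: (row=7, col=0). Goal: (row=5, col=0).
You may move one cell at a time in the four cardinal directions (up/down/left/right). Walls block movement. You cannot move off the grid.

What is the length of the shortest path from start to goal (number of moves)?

Answer: Shortest path length: 2

Derivation:
BFS from (row=7, col=0) until reaching (row=5, col=0):
  Distance 0: (row=7, col=0)
  Distance 1: (row=6, col=0), (row=7, col=1)
  Distance 2: (row=5, col=0), (row=6, col=1), (row=7, col=2)  <- goal reached here
One shortest path (2 moves): (row=7, col=0) -> (row=6, col=0) -> (row=5, col=0)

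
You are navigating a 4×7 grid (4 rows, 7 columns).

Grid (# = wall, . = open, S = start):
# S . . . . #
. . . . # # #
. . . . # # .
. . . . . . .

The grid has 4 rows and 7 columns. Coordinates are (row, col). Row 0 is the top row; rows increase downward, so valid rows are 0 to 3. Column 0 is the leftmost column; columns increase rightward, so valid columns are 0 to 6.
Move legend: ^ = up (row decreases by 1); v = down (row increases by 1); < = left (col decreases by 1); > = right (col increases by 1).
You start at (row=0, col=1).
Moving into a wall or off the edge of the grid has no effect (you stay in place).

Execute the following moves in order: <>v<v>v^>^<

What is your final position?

Answer: Final position: (row=1, col=2)

Derivation:
Start: (row=0, col=1)
  < (left): blocked, stay at (row=0, col=1)
  > (right): (row=0, col=1) -> (row=0, col=2)
  v (down): (row=0, col=2) -> (row=1, col=2)
  < (left): (row=1, col=2) -> (row=1, col=1)
  v (down): (row=1, col=1) -> (row=2, col=1)
  > (right): (row=2, col=1) -> (row=2, col=2)
  v (down): (row=2, col=2) -> (row=3, col=2)
  ^ (up): (row=3, col=2) -> (row=2, col=2)
  > (right): (row=2, col=2) -> (row=2, col=3)
  ^ (up): (row=2, col=3) -> (row=1, col=3)
  < (left): (row=1, col=3) -> (row=1, col=2)
Final: (row=1, col=2)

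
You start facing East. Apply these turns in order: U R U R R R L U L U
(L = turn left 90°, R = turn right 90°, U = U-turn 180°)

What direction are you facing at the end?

Start: East
  U (U-turn (180°)) -> West
  R (right (90° clockwise)) -> North
  U (U-turn (180°)) -> South
  R (right (90° clockwise)) -> West
  R (right (90° clockwise)) -> North
  R (right (90° clockwise)) -> East
  L (left (90° counter-clockwise)) -> North
  U (U-turn (180°)) -> South
  L (left (90° counter-clockwise)) -> East
  U (U-turn (180°)) -> West
Final: West

Answer: Final heading: West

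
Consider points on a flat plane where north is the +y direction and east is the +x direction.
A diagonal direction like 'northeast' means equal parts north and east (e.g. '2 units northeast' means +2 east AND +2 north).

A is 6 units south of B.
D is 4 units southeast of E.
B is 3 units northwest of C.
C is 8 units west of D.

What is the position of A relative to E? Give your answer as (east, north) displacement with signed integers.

Answer: A is at (east=-7, north=-7) relative to E.

Derivation:
Place E at the origin (east=0, north=0).
  D is 4 units southeast of E: delta (east=+4, north=-4); D at (east=4, north=-4).
  C is 8 units west of D: delta (east=-8, north=+0); C at (east=-4, north=-4).
  B is 3 units northwest of C: delta (east=-3, north=+3); B at (east=-7, north=-1).
  A is 6 units south of B: delta (east=+0, north=-6); A at (east=-7, north=-7).
Therefore A relative to E: (east=-7, north=-7).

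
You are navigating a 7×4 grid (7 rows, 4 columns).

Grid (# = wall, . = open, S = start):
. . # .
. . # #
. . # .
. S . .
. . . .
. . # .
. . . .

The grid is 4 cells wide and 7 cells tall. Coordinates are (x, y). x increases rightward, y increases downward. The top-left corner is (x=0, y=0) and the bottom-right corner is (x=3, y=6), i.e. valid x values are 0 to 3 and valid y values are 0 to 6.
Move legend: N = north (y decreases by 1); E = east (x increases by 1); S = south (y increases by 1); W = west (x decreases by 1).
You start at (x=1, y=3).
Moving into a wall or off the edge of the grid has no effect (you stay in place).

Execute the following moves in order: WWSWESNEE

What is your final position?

Answer: Final position: (x=3, y=4)

Derivation:
Start: (x=1, y=3)
  W (west): (x=1, y=3) -> (x=0, y=3)
  W (west): blocked, stay at (x=0, y=3)
  S (south): (x=0, y=3) -> (x=0, y=4)
  W (west): blocked, stay at (x=0, y=4)
  E (east): (x=0, y=4) -> (x=1, y=4)
  S (south): (x=1, y=4) -> (x=1, y=5)
  N (north): (x=1, y=5) -> (x=1, y=4)
  E (east): (x=1, y=4) -> (x=2, y=4)
  E (east): (x=2, y=4) -> (x=3, y=4)
Final: (x=3, y=4)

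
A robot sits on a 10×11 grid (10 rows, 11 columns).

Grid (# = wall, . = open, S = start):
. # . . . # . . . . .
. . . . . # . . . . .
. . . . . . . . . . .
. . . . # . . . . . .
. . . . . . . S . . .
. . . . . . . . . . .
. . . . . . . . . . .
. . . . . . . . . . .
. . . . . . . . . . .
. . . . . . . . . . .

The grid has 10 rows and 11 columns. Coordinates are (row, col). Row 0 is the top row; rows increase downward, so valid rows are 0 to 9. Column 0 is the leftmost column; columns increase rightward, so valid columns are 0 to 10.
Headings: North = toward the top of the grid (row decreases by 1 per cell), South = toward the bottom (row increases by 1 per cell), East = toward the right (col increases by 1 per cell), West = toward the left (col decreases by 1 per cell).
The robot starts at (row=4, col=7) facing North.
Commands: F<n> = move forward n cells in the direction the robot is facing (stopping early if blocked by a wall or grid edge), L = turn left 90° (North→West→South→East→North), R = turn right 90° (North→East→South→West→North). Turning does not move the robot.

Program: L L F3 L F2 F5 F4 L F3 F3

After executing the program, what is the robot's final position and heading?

Start: (row=4, col=7), facing North
  L: turn left, now facing West
  L: turn left, now facing South
  F3: move forward 3, now at (row=7, col=7)
  L: turn left, now facing East
  F2: move forward 2, now at (row=7, col=9)
  F5: move forward 1/5 (blocked), now at (row=7, col=10)
  F4: move forward 0/4 (blocked), now at (row=7, col=10)
  L: turn left, now facing North
  F3: move forward 3, now at (row=4, col=10)
  F3: move forward 3, now at (row=1, col=10)
Final: (row=1, col=10), facing North

Answer: Final position: (row=1, col=10), facing North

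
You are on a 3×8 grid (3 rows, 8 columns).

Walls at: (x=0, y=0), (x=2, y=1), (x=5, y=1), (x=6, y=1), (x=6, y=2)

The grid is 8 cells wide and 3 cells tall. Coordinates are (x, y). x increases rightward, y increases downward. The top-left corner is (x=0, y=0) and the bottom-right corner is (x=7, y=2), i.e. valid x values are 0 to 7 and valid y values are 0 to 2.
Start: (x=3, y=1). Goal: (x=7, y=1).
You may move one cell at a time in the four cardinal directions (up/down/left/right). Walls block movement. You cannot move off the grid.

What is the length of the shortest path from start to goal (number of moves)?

BFS from (x=3, y=1) until reaching (x=7, y=1):
  Distance 0: (x=3, y=1)
  Distance 1: (x=3, y=0), (x=4, y=1), (x=3, y=2)
  Distance 2: (x=2, y=0), (x=4, y=0), (x=2, y=2), (x=4, y=2)
  Distance 3: (x=1, y=0), (x=5, y=0), (x=1, y=2), (x=5, y=2)
  Distance 4: (x=6, y=0), (x=1, y=1), (x=0, y=2)
  Distance 5: (x=7, y=0), (x=0, y=1)
  Distance 6: (x=7, y=1)  <- goal reached here
One shortest path (6 moves): (x=3, y=1) -> (x=4, y=1) -> (x=4, y=0) -> (x=5, y=0) -> (x=6, y=0) -> (x=7, y=0) -> (x=7, y=1)

Answer: Shortest path length: 6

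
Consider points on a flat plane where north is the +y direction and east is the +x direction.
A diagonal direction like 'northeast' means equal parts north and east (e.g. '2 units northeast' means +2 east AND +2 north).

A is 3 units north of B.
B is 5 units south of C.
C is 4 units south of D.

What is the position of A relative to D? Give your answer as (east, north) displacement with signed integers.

Place D at the origin (east=0, north=0).
  C is 4 units south of D: delta (east=+0, north=-4); C at (east=0, north=-4).
  B is 5 units south of C: delta (east=+0, north=-5); B at (east=0, north=-9).
  A is 3 units north of B: delta (east=+0, north=+3); A at (east=0, north=-6).
Therefore A relative to D: (east=0, north=-6).

Answer: A is at (east=0, north=-6) relative to D.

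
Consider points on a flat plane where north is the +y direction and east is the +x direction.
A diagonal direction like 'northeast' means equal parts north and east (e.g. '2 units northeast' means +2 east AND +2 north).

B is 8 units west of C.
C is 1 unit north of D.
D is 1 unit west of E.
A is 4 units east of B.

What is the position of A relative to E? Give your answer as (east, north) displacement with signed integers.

Place E at the origin (east=0, north=0).
  D is 1 unit west of E: delta (east=-1, north=+0); D at (east=-1, north=0).
  C is 1 unit north of D: delta (east=+0, north=+1); C at (east=-1, north=1).
  B is 8 units west of C: delta (east=-8, north=+0); B at (east=-9, north=1).
  A is 4 units east of B: delta (east=+4, north=+0); A at (east=-5, north=1).
Therefore A relative to E: (east=-5, north=1).

Answer: A is at (east=-5, north=1) relative to E.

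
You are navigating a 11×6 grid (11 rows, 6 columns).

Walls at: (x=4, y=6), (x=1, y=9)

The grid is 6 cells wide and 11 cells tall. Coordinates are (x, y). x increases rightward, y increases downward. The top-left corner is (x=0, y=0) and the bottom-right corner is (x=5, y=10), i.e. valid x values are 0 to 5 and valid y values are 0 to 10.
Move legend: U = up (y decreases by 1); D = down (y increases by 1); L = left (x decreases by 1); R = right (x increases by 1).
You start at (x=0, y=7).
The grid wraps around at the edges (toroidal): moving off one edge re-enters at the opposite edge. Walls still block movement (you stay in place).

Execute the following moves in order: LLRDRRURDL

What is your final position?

Answer: Final position: (x=1, y=8)

Derivation:
Start: (x=0, y=7)
  L (left): (x=0, y=7) -> (x=5, y=7)
  L (left): (x=5, y=7) -> (x=4, y=7)
  R (right): (x=4, y=7) -> (x=5, y=7)
  D (down): (x=5, y=7) -> (x=5, y=8)
  R (right): (x=5, y=8) -> (x=0, y=8)
  R (right): (x=0, y=8) -> (x=1, y=8)
  U (up): (x=1, y=8) -> (x=1, y=7)
  R (right): (x=1, y=7) -> (x=2, y=7)
  D (down): (x=2, y=7) -> (x=2, y=8)
  L (left): (x=2, y=8) -> (x=1, y=8)
Final: (x=1, y=8)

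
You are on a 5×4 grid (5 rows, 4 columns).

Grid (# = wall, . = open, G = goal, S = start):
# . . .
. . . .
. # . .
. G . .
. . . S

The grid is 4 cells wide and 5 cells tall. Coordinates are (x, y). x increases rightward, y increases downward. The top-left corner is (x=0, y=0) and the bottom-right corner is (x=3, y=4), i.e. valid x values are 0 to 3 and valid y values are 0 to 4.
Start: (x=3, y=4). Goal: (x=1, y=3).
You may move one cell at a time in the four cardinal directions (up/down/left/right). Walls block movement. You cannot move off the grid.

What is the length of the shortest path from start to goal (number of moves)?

Answer: Shortest path length: 3

Derivation:
BFS from (x=3, y=4) until reaching (x=1, y=3):
  Distance 0: (x=3, y=4)
  Distance 1: (x=3, y=3), (x=2, y=4)
  Distance 2: (x=3, y=2), (x=2, y=3), (x=1, y=4)
  Distance 3: (x=3, y=1), (x=2, y=2), (x=1, y=3), (x=0, y=4)  <- goal reached here
One shortest path (3 moves): (x=3, y=4) -> (x=2, y=4) -> (x=1, y=4) -> (x=1, y=3)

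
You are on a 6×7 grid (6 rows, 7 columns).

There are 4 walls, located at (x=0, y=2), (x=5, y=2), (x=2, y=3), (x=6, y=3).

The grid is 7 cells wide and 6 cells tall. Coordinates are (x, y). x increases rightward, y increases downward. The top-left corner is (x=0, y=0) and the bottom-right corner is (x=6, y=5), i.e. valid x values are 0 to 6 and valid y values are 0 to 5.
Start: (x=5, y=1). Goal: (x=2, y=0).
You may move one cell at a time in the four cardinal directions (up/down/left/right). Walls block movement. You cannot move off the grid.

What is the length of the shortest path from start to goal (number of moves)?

Answer: Shortest path length: 4

Derivation:
BFS from (x=5, y=1) until reaching (x=2, y=0):
  Distance 0: (x=5, y=1)
  Distance 1: (x=5, y=0), (x=4, y=1), (x=6, y=1)
  Distance 2: (x=4, y=0), (x=6, y=0), (x=3, y=1), (x=4, y=2), (x=6, y=2)
  Distance 3: (x=3, y=0), (x=2, y=1), (x=3, y=2), (x=4, y=3)
  Distance 4: (x=2, y=0), (x=1, y=1), (x=2, y=2), (x=3, y=3), (x=5, y=3), (x=4, y=4)  <- goal reached here
One shortest path (4 moves): (x=5, y=1) -> (x=4, y=1) -> (x=3, y=1) -> (x=2, y=1) -> (x=2, y=0)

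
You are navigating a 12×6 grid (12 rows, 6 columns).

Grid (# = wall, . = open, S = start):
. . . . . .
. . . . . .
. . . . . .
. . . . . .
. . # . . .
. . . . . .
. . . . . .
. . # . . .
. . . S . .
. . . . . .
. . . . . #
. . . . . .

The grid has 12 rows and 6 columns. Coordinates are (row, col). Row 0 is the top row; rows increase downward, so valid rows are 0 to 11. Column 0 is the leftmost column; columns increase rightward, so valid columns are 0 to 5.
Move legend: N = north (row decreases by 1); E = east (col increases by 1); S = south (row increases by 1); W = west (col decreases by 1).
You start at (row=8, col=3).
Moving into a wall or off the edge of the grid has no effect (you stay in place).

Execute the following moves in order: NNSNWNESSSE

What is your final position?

Answer: Final position: (row=8, col=4)

Derivation:
Start: (row=8, col=3)
  N (north): (row=8, col=3) -> (row=7, col=3)
  N (north): (row=7, col=3) -> (row=6, col=3)
  S (south): (row=6, col=3) -> (row=7, col=3)
  N (north): (row=7, col=3) -> (row=6, col=3)
  W (west): (row=6, col=3) -> (row=6, col=2)
  N (north): (row=6, col=2) -> (row=5, col=2)
  E (east): (row=5, col=2) -> (row=5, col=3)
  S (south): (row=5, col=3) -> (row=6, col=3)
  S (south): (row=6, col=3) -> (row=7, col=3)
  S (south): (row=7, col=3) -> (row=8, col=3)
  E (east): (row=8, col=3) -> (row=8, col=4)
Final: (row=8, col=4)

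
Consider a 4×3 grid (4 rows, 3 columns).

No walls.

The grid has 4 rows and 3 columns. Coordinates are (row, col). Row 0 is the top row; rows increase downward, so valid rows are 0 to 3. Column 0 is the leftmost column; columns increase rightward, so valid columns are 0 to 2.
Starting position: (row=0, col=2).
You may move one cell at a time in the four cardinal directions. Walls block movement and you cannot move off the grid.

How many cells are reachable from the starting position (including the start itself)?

BFS flood-fill from (row=0, col=2):
  Distance 0: (row=0, col=2)
  Distance 1: (row=0, col=1), (row=1, col=2)
  Distance 2: (row=0, col=0), (row=1, col=1), (row=2, col=2)
  Distance 3: (row=1, col=0), (row=2, col=1), (row=3, col=2)
  Distance 4: (row=2, col=0), (row=3, col=1)
  Distance 5: (row=3, col=0)
Total reachable: 12 (grid has 12 open cells total)

Answer: Reachable cells: 12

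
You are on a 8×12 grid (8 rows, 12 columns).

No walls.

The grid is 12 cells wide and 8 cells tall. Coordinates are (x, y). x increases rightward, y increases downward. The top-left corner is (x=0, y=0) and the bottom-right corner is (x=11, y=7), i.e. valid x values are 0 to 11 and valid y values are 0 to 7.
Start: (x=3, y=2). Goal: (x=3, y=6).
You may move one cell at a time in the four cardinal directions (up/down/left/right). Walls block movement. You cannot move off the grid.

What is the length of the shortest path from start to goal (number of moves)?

Answer: Shortest path length: 4

Derivation:
BFS from (x=3, y=2) until reaching (x=3, y=6):
  Distance 0: (x=3, y=2)
  Distance 1: (x=3, y=1), (x=2, y=2), (x=4, y=2), (x=3, y=3)
  Distance 2: (x=3, y=0), (x=2, y=1), (x=4, y=1), (x=1, y=2), (x=5, y=2), (x=2, y=3), (x=4, y=3), (x=3, y=4)
  Distance 3: (x=2, y=0), (x=4, y=0), (x=1, y=1), (x=5, y=1), (x=0, y=2), (x=6, y=2), (x=1, y=3), (x=5, y=3), (x=2, y=4), (x=4, y=4), (x=3, y=5)
  Distance 4: (x=1, y=0), (x=5, y=0), (x=0, y=1), (x=6, y=1), (x=7, y=2), (x=0, y=3), (x=6, y=3), (x=1, y=4), (x=5, y=4), (x=2, y=5), (x=4, y=5), (x=3, y=6)  <- goal reached here
One shortest path (4 moves): (x=3, y=2) -> (x=3, y=3) -> (x=3, y=4) -> (x=3, y=5) -> (x=3, y=6)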